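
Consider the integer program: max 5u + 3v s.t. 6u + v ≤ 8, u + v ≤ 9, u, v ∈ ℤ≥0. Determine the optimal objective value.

24

(u,v)=(0,8): 6·0+1·8=8≤8, 1·0+1·8=8≤9, objective 24.
(u,v)=(0,7): 6·0+1·7=7≤8, 1·0+1·7=7≤9, objective 21.
The best lattice point is (0,8), giving 24.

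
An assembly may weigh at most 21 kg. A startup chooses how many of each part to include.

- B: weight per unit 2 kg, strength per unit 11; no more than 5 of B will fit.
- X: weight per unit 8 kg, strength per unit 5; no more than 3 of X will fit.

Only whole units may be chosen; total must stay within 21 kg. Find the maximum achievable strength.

60

5×B and 1×X: weight 18 ≤ 21, strength 5·11 + 1·5 = 60.
5×B: weight 10 ≤ 21, strength 5·11 = 55.
Best is 60.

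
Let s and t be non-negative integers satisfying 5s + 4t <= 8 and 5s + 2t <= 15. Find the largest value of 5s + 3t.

The continuous relaxation peaks at (1.6, 0) with value 8.00; rounding to a feasible lattice point costs some objective.
(s,t)=(0,2): 5·0+4·2=8≤8, 5·0+2·2=4≤15, objective 6.
(s,t)=(1,0): 5·1+4·0=5≤8, 5·1+2·0=5≤15, objective 5.
(s,t)=(0,1): 5·0+4·1=4≤8, 5·0+2·1=2≤15, objective 3.
(s,t)=(0,0): 5·0+4·0=0≤8, 5·0+2·0=0≤15, objective 0.
Maximum is 6 at (s,t)=(0,2).

6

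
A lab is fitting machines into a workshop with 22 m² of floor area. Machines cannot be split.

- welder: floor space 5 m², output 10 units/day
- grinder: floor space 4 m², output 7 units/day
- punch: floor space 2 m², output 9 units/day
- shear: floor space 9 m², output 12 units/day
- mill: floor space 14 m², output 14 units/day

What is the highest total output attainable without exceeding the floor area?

welder + grinder + punch + shear: floor space 5 + 4 + 2 + 9 = 20 ≤ 22, output 10 + 7 + 9 + 12 = 38.
welder + punch + shear: floor space 5 + 2 + 9 = 16 ≤ 22, output 10 + 9 + 12 = 31.
welder + punch + mill: floor space 5 + 2 + 14 = 21 ≤ 22, output 10 + 9 + 14 = 33.
Best is welder, grinder, punch, and shear with total output 38.

38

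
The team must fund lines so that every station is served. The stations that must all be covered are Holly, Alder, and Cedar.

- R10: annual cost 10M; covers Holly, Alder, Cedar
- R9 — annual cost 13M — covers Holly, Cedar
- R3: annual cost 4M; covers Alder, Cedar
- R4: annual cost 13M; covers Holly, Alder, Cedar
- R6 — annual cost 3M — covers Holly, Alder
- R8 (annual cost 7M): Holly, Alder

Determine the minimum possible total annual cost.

7

Choose R3 and R6: together they cover Holly, Alder, Cedar — every station.
Total annual cost: 4 + 3 = 7.
No cover costs less than 7.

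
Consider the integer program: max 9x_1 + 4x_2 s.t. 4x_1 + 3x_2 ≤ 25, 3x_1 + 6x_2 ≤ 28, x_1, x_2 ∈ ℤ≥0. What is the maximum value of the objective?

The continuous relaxation peaks at (6.25, 0) with value 56.25; rounding to a feasible lattice point costs some objective.
(x_1,x_2)=(6,0): 4·6+3·0=24≤25, 3·6+6·0=18≤28, objective 54.
(x_1,x_2)=(5,1): 4·5+3·1=23≤25, 3·5+6·1=21≤28, objective 49.
(x_1,x_2)=(5,0): 4·5+3·0=20≤25, 3·5+6·0=15≤28, objective 45.
No feasible integer point exceeds 54.

54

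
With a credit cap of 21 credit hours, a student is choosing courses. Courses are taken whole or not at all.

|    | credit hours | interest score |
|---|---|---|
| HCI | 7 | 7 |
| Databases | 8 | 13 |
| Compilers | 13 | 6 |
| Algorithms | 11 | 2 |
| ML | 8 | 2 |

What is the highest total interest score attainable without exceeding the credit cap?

Treat it as a binary knapsack problem.
Allowing fractional choices, the relaxed optimum would be about 22.8, but courses are indivisible.
Databases + Compilers: credit hours 8 + 13 = 21 ≤ 21, interest score 13 + 6 = 19.
HCI + Databases: credit hours 7 + 8 = 15 ≤ 21, interest score 7 + 13 = 20.
Best is HCI and Databases with total interest score 20.

20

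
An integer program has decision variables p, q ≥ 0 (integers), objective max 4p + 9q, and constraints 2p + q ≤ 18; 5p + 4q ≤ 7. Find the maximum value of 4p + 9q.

The continuous relaxation peaks at (0, 1.75) with value 15.75; rounding to a feasible lattice point costs some objective.
(p,q)=(0,1): 2·0+1·1=1≤18, 5·0+4·1=4≤7, objective 9.
(p,q)=(1,0): 2·1+1·0=2≤18, 5·1+4·0=5≤7, objective 4.
(p,q)=(0,0): 2·0+1·0=0≤18, 5·0+4·0=0≤7, objective 0.
The best lattice point is (0,1), giving 9.

9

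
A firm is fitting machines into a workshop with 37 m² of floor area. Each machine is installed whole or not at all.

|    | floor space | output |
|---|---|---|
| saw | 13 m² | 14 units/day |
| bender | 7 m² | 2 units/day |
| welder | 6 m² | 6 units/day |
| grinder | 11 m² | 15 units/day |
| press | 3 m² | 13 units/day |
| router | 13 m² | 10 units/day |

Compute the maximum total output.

48

This is an integer program with binary decision variables.
welder + grinder + press + router: floor space 6 + 11 + 3 + 13 = 33 ≤ 37, output 6 + 15 + 13 + 10 = 44.
saw + bender + grinder + press: floor space 13 + 7 + 11 + 3 = 34 ≤ 37, output 14 + 2 + 15 + 13 = 44.
saw + welder + grinder + press: floor space 13 + 6 + 11 + 3 = 33 ≤ 37, output 14 + 6 + 15 + 13 = 48.
Best is saw, welder, grinder, and press with total output 48.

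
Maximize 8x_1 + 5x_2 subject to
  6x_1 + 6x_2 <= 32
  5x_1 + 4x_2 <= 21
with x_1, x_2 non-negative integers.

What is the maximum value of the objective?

The continuous relaxation peaks at (4.2, 0) with value 33.60; rounding to a feasible lattice point costs some objective.
(x_1,x_2)=(4,0) is feasible, giving 32.
(x_1,x_2)=(3,1) is feasible, giving 29.
(x_1,x_2)=(3,0) is feasible, giving 24.
The best lattice point is (4,0), giving 32.

32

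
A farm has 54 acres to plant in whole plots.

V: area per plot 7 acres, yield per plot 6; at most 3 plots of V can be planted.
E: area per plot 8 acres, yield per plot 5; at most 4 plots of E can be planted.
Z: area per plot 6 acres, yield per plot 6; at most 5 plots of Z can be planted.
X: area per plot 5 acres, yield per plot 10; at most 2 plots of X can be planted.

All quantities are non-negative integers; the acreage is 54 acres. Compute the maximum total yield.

62

2×V, 5×Z, and 2×X: area 54 ≤ 54, yield 2·6 + 5·6 + 2·10 = 62.
1×V, 5×Z, and 2×X: area 47 ≤ 54, yield 1·6 + 5·6 + 2·10 = 56.
Best is 62.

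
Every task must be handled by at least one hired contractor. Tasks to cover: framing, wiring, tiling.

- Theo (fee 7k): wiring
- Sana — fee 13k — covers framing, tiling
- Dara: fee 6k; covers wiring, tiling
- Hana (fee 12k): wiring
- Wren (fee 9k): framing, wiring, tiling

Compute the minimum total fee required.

9

Wren alone covers framing, wiring, tiling — every task.
Total fee: 9.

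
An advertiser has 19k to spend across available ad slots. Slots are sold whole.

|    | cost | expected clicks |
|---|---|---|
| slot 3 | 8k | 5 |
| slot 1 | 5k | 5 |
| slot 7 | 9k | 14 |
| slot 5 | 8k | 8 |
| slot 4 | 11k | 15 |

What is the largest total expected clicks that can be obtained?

23

Treat it as a binary knapsack problem.
Allowing fractional choices, the relaxed optimum would be about 27.6, but ad slots are indivisible.
slot 1 + slot 4: cost 5 + 11 = 16 ≤ 19, expected clicks 5 + 15 = 20.
slot 5 + slot 4: cost 8 + 11 = 19 ≤ 19, expected clicks 8 + 15 = 23.
slot 7 + slot 5: cost 9 + 8 = 17 ≤ 19, expected clicks 14 + 8 = 22.
Best is slot 5 and slot 4 with total expected clicks 23.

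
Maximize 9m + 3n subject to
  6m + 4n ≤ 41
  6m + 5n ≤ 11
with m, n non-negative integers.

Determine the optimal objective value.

12

The continuous relaxation peaks at (1.83, 0) with value 16.50; rounding to a feasible lattice point costs some objective.
(m,n)=(1,1): 6·1+4·1=10≤41, 6·1+5·1=11≤11, objective 12.
(m,n)=(1,0): 6·1+4·0=6≤41, 6·1+5·0=6≤11, objective 9.
(m,n)=(0,2): 6·0+4·2=8≤41, 6·0+5·2=10≤11, objective 6.
(m,n)=(0,1): 6·0+4·1=4≤41, 6·0+5·1=5≤11, objective 3.
No feasible integer point exceeds 12.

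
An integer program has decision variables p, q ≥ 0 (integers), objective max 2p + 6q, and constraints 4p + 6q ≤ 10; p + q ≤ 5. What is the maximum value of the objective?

The continuous relaxation peaks at (0, 1.67) with value 10.00; rounding to a feasible lattice point costs some objective.
(p,q)=(1,1): 4·1+6·1=10≤10, 1·1+1·1=2≤5, objective 8.
(p,q)=(0,1): 4·0+6·1=6≤10, 1·0+1·1=1≤5, objective 6.
(p,q)=(2,0): 4·2+6·0=8≤10, 1·2+1·0=2≤5, objective 4.
Maximum is 8 at (p,q)=(1,1).

8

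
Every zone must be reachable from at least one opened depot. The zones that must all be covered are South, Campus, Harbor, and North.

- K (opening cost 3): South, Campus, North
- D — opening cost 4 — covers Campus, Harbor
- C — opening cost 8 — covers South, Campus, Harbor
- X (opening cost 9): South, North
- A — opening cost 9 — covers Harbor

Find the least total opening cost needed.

7

Choose K and D: together they cover South, Campus, Harbor, North — every zone.
Total opening cost: 3 + 4 = 7.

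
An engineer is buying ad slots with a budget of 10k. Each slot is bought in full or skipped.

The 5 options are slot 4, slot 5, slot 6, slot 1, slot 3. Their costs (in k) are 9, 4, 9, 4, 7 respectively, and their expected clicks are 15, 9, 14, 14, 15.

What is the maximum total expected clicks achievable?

23

Allowing fractional choices, the relaxed optimum would be about 27.3, but ad slots are indivisible.
slot 3: cost 7 ≤ 10, expected clicks 15.
slot 5 + slot 1: cost 4 + 4 = 8 ≤ 10, expected clicks 9 + 14 = 23.
Best is slot 5 and slot 1 with total expected clicks 23.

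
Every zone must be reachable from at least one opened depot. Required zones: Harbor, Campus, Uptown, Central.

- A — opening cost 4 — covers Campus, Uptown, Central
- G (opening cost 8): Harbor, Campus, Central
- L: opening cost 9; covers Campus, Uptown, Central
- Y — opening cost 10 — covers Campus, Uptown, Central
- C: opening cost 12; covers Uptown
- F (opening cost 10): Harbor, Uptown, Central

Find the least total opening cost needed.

This is an integer covering problem.
Choose A and G: together they cover Harbor, Campus, Uptown, Central — every zone.
Total opening cost: 4 + 8 = 12.

12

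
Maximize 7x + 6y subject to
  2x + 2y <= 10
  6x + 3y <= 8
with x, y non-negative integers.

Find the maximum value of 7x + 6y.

(x,y)=(0,2) is feasible, giving 12.
(x,y)=(0,1) is feasible, giving 6.
Maximum is 12 at (x,y)=(0,2).

12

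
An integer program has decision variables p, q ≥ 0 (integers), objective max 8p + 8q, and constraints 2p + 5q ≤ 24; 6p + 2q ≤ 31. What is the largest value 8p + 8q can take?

56

The continuous relaxation peaks at (4.12, 3.15) with value 58.15; rounding to a feasible lattice point costs some objective.
(p,q)=(4,3): 2·4+5·3=23≤24, 6·4+2·3=30≤31, objective 56.
(p,q)=(3,3): 2·3+5·3=21≤24, 6·3+2·3=24≤31, objective 48.
(p,q)=(4,2): 2·4+5·2=18≤24, 6·4+2·2=28≤31, objective 48.
(p,q)=(3,2): 2·3+5·2=16≤24, 6·3+2·2=22≤31, objective 40.
Maximum is 56 at (p,q)=(4,3).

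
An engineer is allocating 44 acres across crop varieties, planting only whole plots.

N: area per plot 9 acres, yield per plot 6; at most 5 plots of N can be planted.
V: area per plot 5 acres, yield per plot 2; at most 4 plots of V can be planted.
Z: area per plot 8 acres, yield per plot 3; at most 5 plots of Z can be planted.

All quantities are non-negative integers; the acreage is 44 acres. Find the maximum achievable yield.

N has the best ratio (6/9); taking only N gives at most 4×6 = 24 (stopped by the area limit).
Mixing does better — 4×N and 1×Z: area 44 ≤ 44, yield 4·6 + 1·3 = 27.

27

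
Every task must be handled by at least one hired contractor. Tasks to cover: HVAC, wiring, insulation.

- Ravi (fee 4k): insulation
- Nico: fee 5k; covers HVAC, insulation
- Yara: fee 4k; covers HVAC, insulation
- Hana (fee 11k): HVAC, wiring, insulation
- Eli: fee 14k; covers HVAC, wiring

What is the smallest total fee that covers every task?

The greedy cost-per-new-task heuristic would pick Yara and Hana for 15, but a cheaper cover exists.
Hana alone covers HVAC, wiring, insulation — every task.
Total fee: 11.
No cover costs less than 11.

11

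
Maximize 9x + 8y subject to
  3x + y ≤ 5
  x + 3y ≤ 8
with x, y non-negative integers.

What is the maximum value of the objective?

25

Relaxing integrality, the LP optimum is 26.88 at (x,y) = (0.875, 2.38), which is not an integer point.
(x,y)=(1,2): 3·1+1·2=5≤5, 1·1+3·2=7≤8, objective 25.
(x,y)=(1,1): 3·1+1·1=4≤5, 1·1+3·1=4≤8, objective 17.
(x,y)=(0,2): 3·0+1·2=2≤5, 1·0+3·2=6≤8, objective 16.
The best lattice point is (1,2), giving 25.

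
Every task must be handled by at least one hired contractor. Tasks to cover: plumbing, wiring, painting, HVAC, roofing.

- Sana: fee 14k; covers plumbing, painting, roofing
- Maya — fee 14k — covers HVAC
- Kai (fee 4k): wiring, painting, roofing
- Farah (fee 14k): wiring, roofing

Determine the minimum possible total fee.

Choose Sana, Maya, and Kai: together they cover plumbing, wiring, painting, HVAC, roofing — every task.
Total fee: 14 + 14 + 4 = 32.
No cover costs less than 32.

32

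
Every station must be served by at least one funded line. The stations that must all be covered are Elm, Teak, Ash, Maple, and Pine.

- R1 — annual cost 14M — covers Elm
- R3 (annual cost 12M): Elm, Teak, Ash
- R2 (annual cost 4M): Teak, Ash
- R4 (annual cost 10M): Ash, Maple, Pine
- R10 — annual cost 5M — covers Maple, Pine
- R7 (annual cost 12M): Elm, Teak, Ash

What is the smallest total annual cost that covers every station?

17

The greedy cost-per-new-station heuristic would pick R2, R10, and R3 for 21, but a cheaper cover exists.
Choose R3 and R10: together they cover Elm, Teak, Ash, Maple, Pine — every station.
Total annual cost: 12 + 5 = 17.
No cover costs less than 17.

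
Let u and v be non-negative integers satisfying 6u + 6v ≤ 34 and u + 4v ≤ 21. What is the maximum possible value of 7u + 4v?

35

(u,v)=(5,0): 6·5+6·0=30≤34, 1·5+4·0=5≤21, objective 35.
(u,v)=(4,1): 6·4+6·1=30≤34, 1·4+4·1=8≤21, objective 32.
Maximum is 35 at (u,v)=(5,0).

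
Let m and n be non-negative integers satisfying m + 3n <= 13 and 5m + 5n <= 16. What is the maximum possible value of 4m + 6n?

18

Relaxing integrality, the LP optimum is 19.20 at (m,n) = (0, 3.2), which is not an integer point.
(m,n)=(0,3): 1·0+3·3=9≤13, 5·0+5·3=15≤16, objective 18.
(m,n)=(1,2): 1·1+3·2=7≤13, 5·1+5·2=15≤16, objective 16.
(m,n)=(0,2): 1·0+3·2=6≤13, 5·0+5·2=10≤16, objective 12.
Maximum is 18 at (m,n)=(0,3).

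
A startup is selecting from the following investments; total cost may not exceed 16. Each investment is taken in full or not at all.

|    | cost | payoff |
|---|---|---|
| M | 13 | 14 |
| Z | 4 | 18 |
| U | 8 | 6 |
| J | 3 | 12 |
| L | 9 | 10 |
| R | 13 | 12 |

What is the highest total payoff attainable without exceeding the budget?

Z + J + L: cost 4 + 3 + 9 = 16 ≤ 16, payoff 18 + 12 + 10 = 40.
Z + U + J: cost 4 + 8 + 3 = 15 ≤ 16, payoff 18 + 6 + 12 = 36.
Best is Z, J, and L with total payoff 40.

40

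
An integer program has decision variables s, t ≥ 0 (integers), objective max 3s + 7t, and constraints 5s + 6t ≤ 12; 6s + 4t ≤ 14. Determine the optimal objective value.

(s,t)=(0,2): 5·0+6·2=12≤12, 6·0+4·2=8≤14, objective 14.
(s,t)=(1,1): 5·1+6·1=11≤12, 6·1+4·1=10≤14, objective 10.
(s,t)=(0,1): 5·0+6·1=6≤12, 6·0+4·1=4≤14, objective 7.
No feasible integer point exceeds 14.

14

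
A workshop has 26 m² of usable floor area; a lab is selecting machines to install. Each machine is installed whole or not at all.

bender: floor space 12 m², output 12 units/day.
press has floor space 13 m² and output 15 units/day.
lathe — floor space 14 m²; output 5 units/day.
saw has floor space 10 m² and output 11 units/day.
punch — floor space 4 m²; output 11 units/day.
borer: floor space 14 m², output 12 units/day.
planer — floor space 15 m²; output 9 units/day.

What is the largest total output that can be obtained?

Allowing fractional choices, the relaxed optimum would be about 35.9, but machines are indivisible.
bender + press: floor space 12 + 13 = 25 ≤ 26, output 12 + 15 = 27.
bender + saw + punch: floor space 12 + 10 + 4 = 26 ≤ 26, output 12 + 11 + 11 = 34.
Best is bender, saw, and punch with total output 34.

34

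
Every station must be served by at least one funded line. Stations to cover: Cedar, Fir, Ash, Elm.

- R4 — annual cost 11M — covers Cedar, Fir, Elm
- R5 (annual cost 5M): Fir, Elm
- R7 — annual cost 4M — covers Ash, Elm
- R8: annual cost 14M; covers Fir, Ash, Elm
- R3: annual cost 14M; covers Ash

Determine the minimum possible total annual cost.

15

The greedy cost-per-new-station heuristic would pick R7, R5, and R4 for 20, but a cheaper cover exists.
Choose R4 and R7: together they cover Cedar, Fir, Ash, Elm — every station.
Total annual cost: 11 + 4 = 15.
No cover costs less than 15.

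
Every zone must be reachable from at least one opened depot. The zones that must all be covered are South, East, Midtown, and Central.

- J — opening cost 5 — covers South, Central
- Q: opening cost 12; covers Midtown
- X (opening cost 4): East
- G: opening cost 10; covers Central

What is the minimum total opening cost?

Choose J, Q, and X: together they cover South, East, Midtown, Central — every zone.
Total opening cost: 5 + 12 + 4 = 21.
No cover costs less than 21.

21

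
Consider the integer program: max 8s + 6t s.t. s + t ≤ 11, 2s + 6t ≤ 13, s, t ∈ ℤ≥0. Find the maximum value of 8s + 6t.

48

Relaxing integrality, the LP optimum is 52.00 at (s,t) = (6.5, 0), which is not an integer point.
(s,t)=(6,0): 1·6+1·0=6≤11, 2·6+6·0=12≤13, objective 48.
(s,t)=(5,0): 1·5+1·0=5≤11, 2·5+6·0=10≤13, objective 40.
Maximum is 48 at (s,t)=(6,0).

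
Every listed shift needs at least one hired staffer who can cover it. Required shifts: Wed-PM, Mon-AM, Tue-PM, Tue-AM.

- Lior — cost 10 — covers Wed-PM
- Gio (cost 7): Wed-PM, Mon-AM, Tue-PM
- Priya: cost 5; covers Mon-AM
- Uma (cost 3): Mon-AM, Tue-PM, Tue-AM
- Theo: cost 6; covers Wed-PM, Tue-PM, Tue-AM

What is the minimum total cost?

This is a weighted set-cover instance.
Choose Uma and Theo: together they cover Wed-PM, Mon-AM, Tue-PM, Tue-AM — every shift.
Total cost: 3 + 6 = 9.
No cover costs less than 9.

9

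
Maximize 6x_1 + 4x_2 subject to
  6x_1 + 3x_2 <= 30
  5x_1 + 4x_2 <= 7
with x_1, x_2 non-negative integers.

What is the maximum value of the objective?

The continuous relaxation peaks at (1.4, 0) with value 8.40; rounding to a feasible lattice point costs some objective.
(x_1,x_2)=(1,0): 6·1+3·0=6≤30, 5·1+4·0=5≤7, objective 6.
(x_1,x_2)=(0,1): 6·0+3·1=3≤30, 5·0+4·1=4≤7, objective 4.
(x_1,x_2)=(0,0): 6·0+3·0=0≤30, 5·0+4·0=0≤7, objective 0.
No feasible integer point exceeds 6.

6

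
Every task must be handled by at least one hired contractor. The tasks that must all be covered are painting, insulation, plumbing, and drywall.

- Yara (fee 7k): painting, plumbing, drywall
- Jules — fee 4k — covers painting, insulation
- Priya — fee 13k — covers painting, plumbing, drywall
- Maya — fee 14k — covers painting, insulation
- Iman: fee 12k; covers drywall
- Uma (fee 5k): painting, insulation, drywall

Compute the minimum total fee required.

This is a weighted set-cover instance.
Choose Yara and Jules: together they cover painting, insulation, plumbing, drywall — every task.
Total fee: 7 + 4 = 11.

11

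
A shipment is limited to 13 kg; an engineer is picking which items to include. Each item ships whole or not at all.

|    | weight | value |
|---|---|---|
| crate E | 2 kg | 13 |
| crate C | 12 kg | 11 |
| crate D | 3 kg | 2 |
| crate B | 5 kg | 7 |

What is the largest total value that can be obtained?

Take crate E, crate D, and crate B: weight 2 + 3 + 5 = 10 ≤ 13, value 13 + 2 + 7 = 22.
No other feasible combination does better.

22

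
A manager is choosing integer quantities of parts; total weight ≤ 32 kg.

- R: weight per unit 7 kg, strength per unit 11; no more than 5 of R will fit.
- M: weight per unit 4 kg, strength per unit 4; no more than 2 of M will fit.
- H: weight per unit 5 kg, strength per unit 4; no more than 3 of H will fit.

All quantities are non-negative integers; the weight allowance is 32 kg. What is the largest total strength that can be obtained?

Take 4×R and 1×M: weight 32 ≤ 32, strength 4·11 + 1·4 = 48.
No other integer combination yields more.

48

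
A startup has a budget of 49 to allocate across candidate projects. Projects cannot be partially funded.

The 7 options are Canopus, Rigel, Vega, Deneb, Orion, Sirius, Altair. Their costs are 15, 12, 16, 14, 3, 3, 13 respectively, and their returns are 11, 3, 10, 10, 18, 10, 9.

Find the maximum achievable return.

Take Canopus, Deneb, Orion, Sirius, and Altair: cost 15 + 14 + 3 + 3 + 13 = 48 ≤ 49, return 11 + 10 + 18 + 10 + 9 = 58.
No other feasible combination does better.

58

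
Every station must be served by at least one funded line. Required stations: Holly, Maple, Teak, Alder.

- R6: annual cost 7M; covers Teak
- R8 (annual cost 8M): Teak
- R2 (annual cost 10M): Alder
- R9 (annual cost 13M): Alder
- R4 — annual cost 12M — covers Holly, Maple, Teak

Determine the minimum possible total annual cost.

Choose R2 and R4: together they cover Holly, Maple, Teak, Alder — every station.
Total annual cost: 10 + 12 = 22.
No cover costs less than 22.

22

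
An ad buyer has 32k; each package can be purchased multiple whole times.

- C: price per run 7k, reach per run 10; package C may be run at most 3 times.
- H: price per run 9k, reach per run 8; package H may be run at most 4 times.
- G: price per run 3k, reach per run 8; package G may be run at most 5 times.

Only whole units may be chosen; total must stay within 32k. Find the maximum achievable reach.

G has the best ratio (8/3); taking only G gives at most 5×8 = 40 (stopped by the supply cap of 5).
Mixing does better — 2×C and 5×G: price 29 ≤ 32, reach 2·10 + 5·8 = 60.

60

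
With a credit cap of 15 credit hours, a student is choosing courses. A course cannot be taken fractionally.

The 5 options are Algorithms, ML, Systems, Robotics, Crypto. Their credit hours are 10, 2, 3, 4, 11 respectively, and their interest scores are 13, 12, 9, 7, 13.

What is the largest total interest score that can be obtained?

Algorithms + ML: credit hours 10 + 2 = 12 ≤ 15, interest score 13 + 12 = 25.
Algorithms + ML + Systems: credit hours 10 + 2 + 3 = 15 ≤ 15, interest score 13 + 12 + 9 = 34.
ML + Systems + Robotics: credit hours 2 + 3 + 4 = 9 ≤ 15, interest score 12 + 9 + 7 = 28.
Best is Algorithms, ML, and Systems with total interest score 34.

34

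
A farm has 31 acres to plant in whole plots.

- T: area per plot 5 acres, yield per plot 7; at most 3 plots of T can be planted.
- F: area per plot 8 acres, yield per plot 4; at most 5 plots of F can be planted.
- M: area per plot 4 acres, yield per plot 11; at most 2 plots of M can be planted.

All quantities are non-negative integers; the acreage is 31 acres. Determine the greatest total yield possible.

47

Take 3×T, 1×F, and 2×M: area 31 ≤ 31, yield 3·7 + 1·4 + 2·11 = 47.
M has the best ratio (11/4) and is taken to its limit of 2; remaining capacity is filled optimally with the others.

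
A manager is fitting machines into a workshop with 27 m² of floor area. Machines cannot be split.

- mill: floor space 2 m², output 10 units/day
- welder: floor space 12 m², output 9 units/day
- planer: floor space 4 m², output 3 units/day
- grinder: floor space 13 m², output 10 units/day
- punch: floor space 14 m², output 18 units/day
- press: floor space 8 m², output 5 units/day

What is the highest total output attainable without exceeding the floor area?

Allowing fractional choices, the relaxed optimum would be about 36.5, but machines are indivisible.
mill + planer + punch: floor space 2 + 4 + 14 = 20 ≤ 27, output 10 + 3 + 18 = 31.
mill + punch + press: floor space 2 + 14 + 8 = 24 ≤ 27, output 10 + 18 + 5 = 33.
Best is mill, punch, and press with total output 33.

33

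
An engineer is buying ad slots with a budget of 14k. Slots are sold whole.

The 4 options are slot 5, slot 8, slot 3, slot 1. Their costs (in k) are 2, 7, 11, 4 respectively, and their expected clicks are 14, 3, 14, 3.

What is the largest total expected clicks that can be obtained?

28

Allowing fractional choices, the relaxed optimum would be about 28.8, but ad slots are indivisible.
slot 5 + slot 3: cost 2 + 11 = 13 ≤ 14, expected clicks 14 + 14 = 28.
slot 5 + slot 8 + slot 1: cost 2 + 7 + 4 = 13 ≤ 14, expected clicks 14 + 3 + 3 = 20.
Best is slot 5 and slot 3 with total expected clicks 28.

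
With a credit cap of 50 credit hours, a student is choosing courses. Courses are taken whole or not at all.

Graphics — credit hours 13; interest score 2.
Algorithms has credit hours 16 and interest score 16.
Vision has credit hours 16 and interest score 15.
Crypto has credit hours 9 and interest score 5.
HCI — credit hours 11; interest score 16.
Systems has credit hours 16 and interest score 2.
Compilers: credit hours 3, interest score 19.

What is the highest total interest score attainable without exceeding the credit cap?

66

Allowing fractional choices, the relaxed optimum would be about 68.2, but courses are indivisible.
Vision + Crypto + HCI + Compilers: credit hours 16 + 9 + 11 + 3 = 39 ≤ 50, interest score 15 + 5 + 16 + 19 = 55.
Algorithms + Crypto + HCI + Compilers: credit hours 16 + 9 + 11 + 3 = 39 ≤ 50, interest score 16 + 5 + 16 + 19 = 56.
Algorithms + Vision + HCI + Compilers: credit hours 16 + 16 + 11 + 3 = 46 ≤ 50, interest score 16 + 15 + 16 + 19 = 66.
Best is Algorithms, Vision, HCI, and Compilers with total interest score 66.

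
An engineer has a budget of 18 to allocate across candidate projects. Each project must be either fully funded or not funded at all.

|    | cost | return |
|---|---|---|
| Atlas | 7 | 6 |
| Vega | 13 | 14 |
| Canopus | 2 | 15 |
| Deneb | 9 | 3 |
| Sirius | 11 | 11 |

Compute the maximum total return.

29

Allowing fractional choices, the relaxed optimum would be about 32.0, but projects are indivisible.
Vega + Canopus: cost 13 + 2 = 15 ≤ 18, return 14 + 15 = 29.
Canopus + Sirius: cost 2 + 11 = 13 ≤ 18, return 15 + 11 = 26.
Best is Vega and Canopus with total return 29.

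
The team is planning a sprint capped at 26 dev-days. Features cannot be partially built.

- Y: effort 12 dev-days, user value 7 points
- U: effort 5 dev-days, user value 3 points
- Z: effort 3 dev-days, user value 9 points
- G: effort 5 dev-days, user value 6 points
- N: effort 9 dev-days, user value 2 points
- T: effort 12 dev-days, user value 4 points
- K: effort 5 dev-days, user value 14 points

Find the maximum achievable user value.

This is a 0-1 knapsack instance.
Allowing fractional choices, the relaxed optimum would be about 36.7, but features are indivisible.
Y + U + Z + K: effort 12 + 5 + 3 + 5 = 25 ≤ 26, user value 7 + 3 + 9 + 14 = 33.
Y + Z + G + K: effort 12 + 3 + 5 + 5 = 25 ≤ 26, user value 7 + 9 + 6 + 14 = 36.
Best is Y, Z, G, and K with total user value 36.

36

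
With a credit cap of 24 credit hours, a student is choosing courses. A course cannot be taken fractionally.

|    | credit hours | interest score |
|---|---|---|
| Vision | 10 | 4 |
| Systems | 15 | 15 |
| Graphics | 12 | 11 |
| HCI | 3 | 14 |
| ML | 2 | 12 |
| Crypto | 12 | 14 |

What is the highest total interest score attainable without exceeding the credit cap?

Take Systems, HCI, and ML: credit hours 15 + 3 + 2 = 20 ≤ 24, interest score 15 + 14 + 12 = 41.
No other feasible combination does better.

41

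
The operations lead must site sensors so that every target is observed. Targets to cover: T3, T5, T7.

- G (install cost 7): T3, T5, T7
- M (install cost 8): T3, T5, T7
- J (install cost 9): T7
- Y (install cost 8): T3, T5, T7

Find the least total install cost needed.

G alone covers T3, T5, T7 — every target.
Total install cost: 7.
No cover costs less than 7.

7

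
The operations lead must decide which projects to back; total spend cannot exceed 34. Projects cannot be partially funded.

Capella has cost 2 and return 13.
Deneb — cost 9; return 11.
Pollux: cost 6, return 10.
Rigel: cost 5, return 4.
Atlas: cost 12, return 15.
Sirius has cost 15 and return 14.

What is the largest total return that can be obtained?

Take Capella, Deneb, Pollux, Rigel, and Atlas: cost 2 + 9 + 6 + 5 + 12 = 34 ≤ 34, return 13 + 11 + 10 + 4 + 15 = 53.
No other feasible combination does better.

53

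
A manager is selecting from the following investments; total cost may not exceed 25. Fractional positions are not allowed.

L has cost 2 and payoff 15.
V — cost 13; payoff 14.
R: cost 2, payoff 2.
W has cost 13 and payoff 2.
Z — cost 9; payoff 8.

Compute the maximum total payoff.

This is a 0-1 knapsack instance.
Allowing fractional choices, the relaxed optimum would be about 38.1, but investments are indivisible.
L + V + R: cost 2 + 13 + 2 = 17 ≤ 25, payoff 15 + 14 + 2 = 31.
L + V + Z: cost 2 + 13 + 9 = 24 ≤ 25, payoff 15 + 14 + 8 = 37.
Best is L, V, and Z with total payoff 37.

37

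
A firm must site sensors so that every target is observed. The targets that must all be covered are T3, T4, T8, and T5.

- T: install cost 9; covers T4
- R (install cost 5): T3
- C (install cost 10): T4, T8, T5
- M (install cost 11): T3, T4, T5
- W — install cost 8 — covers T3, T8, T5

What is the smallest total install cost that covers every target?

15

The greedy cost-per-new-target heuristic would pick W and T for 17, but a cheaper cover exists.
Choose R and C: together they cover T3, T4, T8, T5 — every target.
Total install cost: 5 + 10 = 15.
No cover costs less than 15.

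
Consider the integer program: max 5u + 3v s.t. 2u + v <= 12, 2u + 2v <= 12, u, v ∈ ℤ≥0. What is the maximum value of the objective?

30

(u,v)=(6,0): 2·6+1·0=12≤12, 2·6+2·0=12≤12, objective 30.
(u,v)=(5,1): 2·5+1·1=11≤12, 2·5+2·1=12≤12, objective 28.
(u,v)=(5,0): 2·5+1·0=10≤12, 2·5+2·0=10≤12, objective 25.
Maximum is 30 at (u,v)=(6,0).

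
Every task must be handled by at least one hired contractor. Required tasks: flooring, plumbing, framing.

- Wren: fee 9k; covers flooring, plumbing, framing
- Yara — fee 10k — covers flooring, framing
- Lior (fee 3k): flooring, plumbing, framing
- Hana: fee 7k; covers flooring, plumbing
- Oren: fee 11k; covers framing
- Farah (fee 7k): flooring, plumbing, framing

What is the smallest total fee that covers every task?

3

Lior alone covers flooring, plumbing, framing — every task.
Total fee: 3.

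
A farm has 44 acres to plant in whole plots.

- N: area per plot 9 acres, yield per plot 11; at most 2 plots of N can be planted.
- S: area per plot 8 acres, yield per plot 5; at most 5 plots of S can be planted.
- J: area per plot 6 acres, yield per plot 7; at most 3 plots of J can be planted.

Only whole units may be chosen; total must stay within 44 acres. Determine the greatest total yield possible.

48

2×N, 1×S, and 3×J: area 44 ≤ 44, yield 2·11 + 1·5 + 3·7 = 48.
2×N and 3×J: area 36 ≤ 44, yield 2·11 + 3·7 = 43.
Best is 48.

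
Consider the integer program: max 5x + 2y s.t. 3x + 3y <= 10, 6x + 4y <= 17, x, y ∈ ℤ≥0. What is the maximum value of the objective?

(x,y)=(2,1) is feasible, giving 12.
(x,y)=(2,0) is feasible, giving 10.
(x,y)=(1,2) is feasible, giving 9.
Maximum is 12 at (x,y)=(2,1).

12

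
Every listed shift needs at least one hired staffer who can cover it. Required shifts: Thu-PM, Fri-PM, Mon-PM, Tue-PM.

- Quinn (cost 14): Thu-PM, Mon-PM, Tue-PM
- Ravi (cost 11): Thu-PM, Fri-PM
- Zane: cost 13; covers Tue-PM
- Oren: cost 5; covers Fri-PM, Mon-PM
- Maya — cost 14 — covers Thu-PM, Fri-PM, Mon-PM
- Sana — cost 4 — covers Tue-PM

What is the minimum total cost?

The greedy cost-per-new-shift heuristic would pick Oren, Sana, and Ravi for 20, but a cheaper cover exists.
Choose Maya and Sana: together they cover Thu-PM, Fri-PM, Mon-PM, Tue-PM — every shift.
Total cost: 14 + 4 = 18.
No cover costs less than 18.

18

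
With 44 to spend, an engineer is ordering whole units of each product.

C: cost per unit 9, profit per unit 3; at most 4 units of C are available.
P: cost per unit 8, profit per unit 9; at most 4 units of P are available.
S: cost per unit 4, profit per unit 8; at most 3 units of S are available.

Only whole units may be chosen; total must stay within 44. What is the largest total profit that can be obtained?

This is a bounded integer knapsack.
S has the best ratio (8/4); taking only S gives at most 3×8 = 24 (stopped by the supply cap of 3).
Mixing does better — 4×P and 3×S: cost 44 ≤ 44, profit 4·9 + 3·8 = 60.

60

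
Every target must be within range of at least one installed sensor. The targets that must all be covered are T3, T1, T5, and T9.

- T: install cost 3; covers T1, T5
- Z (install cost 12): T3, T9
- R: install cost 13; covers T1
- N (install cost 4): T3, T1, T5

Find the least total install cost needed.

15

This is an integer covering problem.
The greedy cost-per-new-target heuristic would pick N and Z for 16, but a cheaper cover exists.
Choose T and Z: together they cover T3, T1, T5, T9 — every target.
Total install cost: 3 + 12 = 15.
No cover costs less than 15.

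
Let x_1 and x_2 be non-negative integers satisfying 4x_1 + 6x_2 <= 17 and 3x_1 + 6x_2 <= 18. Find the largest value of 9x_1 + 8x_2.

36

The continuous relaxation peaks at (4.25, 0) with value 38.25; rounding to a feasible lattice point costs some objective.
(x_1,x_2)=(4,0): 4·4+6·0=16≤17, 3·4+6·0=12≤18, objective 36.
(x_1,x_2)=(3,0): 4·3+6·0=12≤17, 3·3+6·0=9≤18, objective 27.
The best lattice point is (4,0), giving 36.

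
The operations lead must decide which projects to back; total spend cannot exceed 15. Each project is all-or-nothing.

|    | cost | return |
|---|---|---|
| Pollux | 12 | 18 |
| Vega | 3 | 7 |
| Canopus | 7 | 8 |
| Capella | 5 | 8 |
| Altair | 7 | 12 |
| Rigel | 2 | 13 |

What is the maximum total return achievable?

33

Take Capella, Altair, and Rigel: cost 5 + 7 + 2 = 14 ≤ 15, return 8 + 12 + 13 = 33.
No other feasible combination does better.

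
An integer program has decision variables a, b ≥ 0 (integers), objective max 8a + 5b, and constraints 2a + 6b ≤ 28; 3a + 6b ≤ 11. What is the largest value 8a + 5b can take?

24

(a,b)=(3,0): 2·3+6·0=6≤28, 3·3+6·0=9≤11, objective 24.
(a,b)=(2,0): 2·2+6·0=4≤28, 3·2+6·0=6≤11, objective 16.
The best lattice point is (3,0), giving 24.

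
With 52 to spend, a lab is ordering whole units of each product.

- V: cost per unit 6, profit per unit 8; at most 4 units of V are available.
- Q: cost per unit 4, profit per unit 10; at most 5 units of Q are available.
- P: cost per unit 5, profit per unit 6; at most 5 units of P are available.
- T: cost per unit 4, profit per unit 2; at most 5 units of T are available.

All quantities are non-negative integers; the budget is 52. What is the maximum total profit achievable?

90

1×V, 5×Q, and 5×P: cost 51 ≤ 52, profit 1·8 + 5·10 + 5·6 = 88.
2×V, 5×Q, and 4×P: cost 52 ≤ 52, profit 2·8 + 5·10 + 4·6 = 90.
Best is 90.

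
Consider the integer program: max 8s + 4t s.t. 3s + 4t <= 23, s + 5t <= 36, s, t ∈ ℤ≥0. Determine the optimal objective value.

56

(s,t)=(7,0): 3·7+4·0=21≤23, 1·7+5·0=7≤36, objective 56.
(s,t)=(6,1): 3·6+4·1=22≤23, 1·6+5·1=11≤36, objective 52.
(s,t)=(6,0): 3·6+4·0=18≤23, 1·6+5·0=6≤36, objective 48.
Maximum is 56 at (s,t)=(7,0).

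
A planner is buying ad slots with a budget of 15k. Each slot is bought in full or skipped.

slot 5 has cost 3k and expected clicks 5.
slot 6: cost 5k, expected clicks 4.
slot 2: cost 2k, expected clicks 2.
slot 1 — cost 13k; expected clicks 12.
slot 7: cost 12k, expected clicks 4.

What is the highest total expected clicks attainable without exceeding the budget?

14

Take slot 2 and slot 1: cost 2 + 13 = 15 ≤ 15, expected clicks 2 + 12 = 14.
No other feasible combination does better.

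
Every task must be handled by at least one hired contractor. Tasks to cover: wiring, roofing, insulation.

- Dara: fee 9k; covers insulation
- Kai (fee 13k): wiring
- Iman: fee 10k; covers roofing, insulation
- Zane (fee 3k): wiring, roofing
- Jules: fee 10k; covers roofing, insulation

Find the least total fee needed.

Choose Dara and Zane: together they cover wiring, roofing, insulation — every task.
Total fee: 9 + 3 = 12.
No cover costs less than 12.

12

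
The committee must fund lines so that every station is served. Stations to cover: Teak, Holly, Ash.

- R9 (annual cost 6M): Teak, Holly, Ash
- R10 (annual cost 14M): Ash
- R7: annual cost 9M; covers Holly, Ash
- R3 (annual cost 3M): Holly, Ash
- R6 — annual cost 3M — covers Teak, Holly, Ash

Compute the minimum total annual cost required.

3

R6 alone covers Teak, Holly, Ash — every station.
Total annual cost: 3.
No cover costs less than 3.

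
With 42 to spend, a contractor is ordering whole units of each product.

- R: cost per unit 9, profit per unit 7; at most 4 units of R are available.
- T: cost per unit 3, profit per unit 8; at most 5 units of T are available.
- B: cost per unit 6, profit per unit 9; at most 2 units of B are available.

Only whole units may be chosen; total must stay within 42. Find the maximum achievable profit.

65

1×R, 5×T, and 2×B: cost 36 ≤ 42, profit 1·7 + 5·8 + 2·9 = 65.
2×R, 4×T, and 2×B: cost 42 ≤ 42, profit 2·7 + 4·8 + 2·9 = 64.
Best is 65.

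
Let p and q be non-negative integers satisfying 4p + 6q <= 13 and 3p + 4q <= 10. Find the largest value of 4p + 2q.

(p,q)=(3,0): 4·3+6·0=12≤13, 3·3+4·0=9≤10, objective 12.
(p,q)=(2,0): 4·2+6·0=8≤13, 3·2+4·0=6≤10, objective 8.
The best lattice point is (3,0), giving 12.

12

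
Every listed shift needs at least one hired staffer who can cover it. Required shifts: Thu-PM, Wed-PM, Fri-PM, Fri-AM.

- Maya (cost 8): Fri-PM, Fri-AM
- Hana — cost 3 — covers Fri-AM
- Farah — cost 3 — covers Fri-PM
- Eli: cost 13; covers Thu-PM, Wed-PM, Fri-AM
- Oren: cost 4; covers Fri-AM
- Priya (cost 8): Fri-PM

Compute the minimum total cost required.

16

The greedy cost-per-new-shift heuristic would pick Hana, Farah, and Eli for 19, but a cheaper cover exists.
Choose Farah and Eli: together they cover Thu-PM, Wed-PM, Fri-PM, Fri-AM — every shift.
Total cost: 3 + 13 = 16.
No cover costs less than 16.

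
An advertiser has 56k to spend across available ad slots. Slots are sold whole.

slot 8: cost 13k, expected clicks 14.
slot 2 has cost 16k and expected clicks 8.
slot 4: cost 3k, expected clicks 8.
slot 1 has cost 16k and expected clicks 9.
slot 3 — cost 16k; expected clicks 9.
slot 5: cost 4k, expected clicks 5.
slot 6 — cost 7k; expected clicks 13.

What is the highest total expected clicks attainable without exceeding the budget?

53

Treat it as a binary knapsack problem.
slot 8 + slot 2 + slot 4 + slot 3 + slot 6: cost 13 + 16 + 3 + 16 + 7 = 55 ≤ 56, expected clicks 14 + 8 + 8 + 9 + 13 = 52.
slot 8 + slot 4 + slot 1 + slot 3 + slot 6: cost 13 + 3 + 16 + 16 + 7 = 55 ≤ 56, expected clicks 14 + 8 + 9 + 9 + 13 = 53.
slot 8 + slot 2 + slot 4 + slot 1 + slot 6: cost 13 + 16 + 3 + 16 + 7 = 55 ≤ 56, expected clicks 14 + 8 + 8 + 9 + 13 = 52.
Best is slot 8, slot 4, slot 1, slot 3, and slot 6 with total expected clicks 53.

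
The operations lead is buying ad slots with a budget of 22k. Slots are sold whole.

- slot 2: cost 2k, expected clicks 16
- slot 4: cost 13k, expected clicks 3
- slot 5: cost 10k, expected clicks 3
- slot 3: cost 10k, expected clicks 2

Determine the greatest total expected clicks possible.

21

Allowing fractional choices, the relaxed optimum would be about 21.3, but ad slots are indivisible.
slot 2 + slot 4: cost 2 + 13 = 15 ≤ 22, expected clicks 16 + 3 = 19.
slot 2 + slot 5 + slot 3: cost 2 + 10 + 10 = 22 ≤ 22, expected clicks 16 + 3 + 2 = 21.
slot 2 + slot 5: cost 2 + 10 = 12 ≤ 22, expected clicks 16 + 3 = 19.
Best is slot 2, slot 5, and slot 3 with total expected clicks 21.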